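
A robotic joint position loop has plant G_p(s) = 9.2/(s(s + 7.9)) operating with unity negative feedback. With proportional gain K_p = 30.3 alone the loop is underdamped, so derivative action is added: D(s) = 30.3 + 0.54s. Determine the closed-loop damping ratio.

Forward path: (30.3 + 0.54s)·9.2/(s(s+7.9)). The closed-loop characteristic equation is s² + (7.9 + 9.2·0.54)s + 9.2·30.3 = 0.
That is s² + 12.87s + 278.8 = 0, so ω_n = 16.7 rad/s and ζ = 12.87/(2·16.7) = 0.3854.

ζ = 0.385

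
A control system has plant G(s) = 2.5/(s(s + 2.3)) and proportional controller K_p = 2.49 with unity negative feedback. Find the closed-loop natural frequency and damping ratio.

With unity feedback the closed-loop characteristic equation is s² + 2.3s + 2.49·2.5 = s² + 2.3s + 6.225 = 0.
Matching s² + 2ζω_n s + ω_n²: ω_n = √6.225 = 2.495 rad/s and 2ζω_n = 2.3, so ζ = 2.3/(2·2.495) = 0.461.

ω_n = 2.49 rad/s, ζ = 0.461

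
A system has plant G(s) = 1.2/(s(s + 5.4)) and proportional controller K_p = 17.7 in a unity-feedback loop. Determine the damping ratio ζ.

With unity feedback the closed-loop characteristic equation is s² + 5.4s + 17.7·1.2 = s² + 5.4s + 21.24 = 0.
Matching s² + 2ζω_n s + ω_n²: ω_n = √21.24 = 4.609 rad/s and 2ζω_n = 5.4, so ζ = 5.4/(2·4.609) = 0.586.

ζ = 0.586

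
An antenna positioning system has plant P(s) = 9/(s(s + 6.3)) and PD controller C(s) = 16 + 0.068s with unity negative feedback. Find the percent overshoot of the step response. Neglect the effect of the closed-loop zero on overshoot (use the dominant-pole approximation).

38.9%

Forward path: (16 + 0.068s)·9/(s(s+6.3)). The closed-loop characteristic equation is s² + (6.3 + 9·0.068)s + 9·16 = 0.
That is s² + 6.912s + 144 = 0, so ω_n = 12 rad/s and ζ = 6.912/(2·12) = 0.288.
%OS = 100·exp(−πζ/√(1−ζ²)) = 38.9%.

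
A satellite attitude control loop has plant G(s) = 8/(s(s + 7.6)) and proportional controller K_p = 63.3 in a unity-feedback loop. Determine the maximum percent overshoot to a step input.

From 1 + K_pG(s) = 0: s² + 7.6s + 506.4 = 0 ⇒ ω_n = 22.5, ζ = 0.1689.
%OS = 100·exp(−πζ/√(1−ζ²)) = 100·exp(−π·0.1689/√0.9715) = 58.4%.

58.4%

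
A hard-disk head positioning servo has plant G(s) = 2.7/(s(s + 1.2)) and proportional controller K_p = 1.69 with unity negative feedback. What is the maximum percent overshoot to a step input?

39.9%

From 1 + K_pG(s) = 0: s² + 1.2s + 4.563 = 0 ⇒ ω_n = 2.136, ζ = 0.2809.
%OS = 100·exp(−πζ/√(1−ζ²)) = 100·exp(−π·0.2809/√0.9211) = 39.9%.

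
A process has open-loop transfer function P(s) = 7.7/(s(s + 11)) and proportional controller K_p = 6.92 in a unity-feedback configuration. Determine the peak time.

Closed-loop characteristic equation: s² + 11s + 53.28 = 0, so ω_n = 7.3 rad/s and ζ = 11/(2·7.3) = 0.7535.
Damped frequency ω_d = ω_n√(1−ζ²) = 4.799 rad/s, so peak time T_p = π/ω_d = 0.655 s.

T_p = 0.655 s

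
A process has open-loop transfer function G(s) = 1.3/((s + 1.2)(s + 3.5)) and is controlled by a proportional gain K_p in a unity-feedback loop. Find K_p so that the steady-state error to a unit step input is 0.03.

Steady-state error for a unit step on this type-0 loop is 1/(1 + K_p·G(0)).
G(0) = 0.3095. Require 1/(1 + K_p·0.3095) = 0.03, so 1 + 0.3095·K_p = 33.33.
K_p = (33.33 − 1)/0.3095 = 104.

K_p = 104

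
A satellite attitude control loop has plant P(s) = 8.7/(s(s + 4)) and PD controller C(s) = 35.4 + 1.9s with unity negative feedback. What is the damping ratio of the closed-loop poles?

ζ = 0.585

Forward path: (35.4 + 1.9s)·8.7/(s(s+4)). The closed-loop characteristic equation is s² + (4 + 8.7·1.9)s + 8.7·35.4 = 0.
That is s² + 20.53s + 308 = 0, so ω_n = 17.55 rad/s and ζ = 20.53/(2·17.55) = 0.5849.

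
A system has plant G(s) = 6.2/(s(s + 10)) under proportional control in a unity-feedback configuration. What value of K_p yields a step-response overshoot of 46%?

K_p = 70

From %OS = 100·exp(−πζ/√(1−ζ²)) = 46%, ζ = −ln(0.46)/√(π²+ln²(0.46)) = 0.24.
Characteristic equation s² + 10s + 6.2K_p = 0 gives ζ = 10/(2√(6.2K_p)).
Setting ζ = 0.24: √(6.2K_p) = 10/(2·0.24) = 20.84, so K_p = 434.2/6.2 = 70.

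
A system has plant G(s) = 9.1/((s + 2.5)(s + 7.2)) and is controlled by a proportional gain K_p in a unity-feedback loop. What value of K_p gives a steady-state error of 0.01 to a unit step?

K_p = 196

Steady-state error for a unit step on this type-0 loop is 1/(1 + K_p·G(0)).
G(0) = 0.5056. Require 1/(1 + K_p·0.5056) = 0.01, so 1 + 0.5056·K_p = 100.
K_p = (100 − 1)/0.5056 = 196.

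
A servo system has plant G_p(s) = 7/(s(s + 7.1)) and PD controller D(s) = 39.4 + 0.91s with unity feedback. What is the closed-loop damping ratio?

Forward path: (39.4 + 0.91s)·7/(s(s+7.1)). The closed-loop characteristic equation is s² + (7.1 + 7·0.91)s + 7·39.4 = 0.
That is s² + 13.47s + 275.8 = 0, so ω_n = 16.61 rad/s and ζ = 13.47/(2·16.61) = 0.4055.

ζ = 0.406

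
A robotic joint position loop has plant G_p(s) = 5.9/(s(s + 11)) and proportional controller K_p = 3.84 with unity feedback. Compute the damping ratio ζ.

With unity feedback the closed-loop characteristic equation is s² + 11s + 3.84·5.9 = s² + 11s + 22.66 = 0.
Matching s² + 2ζω_n s + ω_n²: ω_n = √22.66 = 4.76 rad/s and 2ζω_n = 11, so ζ = 11/(2·4.76) = 1.16.

ζ = 1.16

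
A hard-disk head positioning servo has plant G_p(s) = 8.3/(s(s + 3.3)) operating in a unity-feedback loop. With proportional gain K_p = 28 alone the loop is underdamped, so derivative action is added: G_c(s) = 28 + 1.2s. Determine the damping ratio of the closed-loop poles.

Forward path: (28 + 1.2s)·8.3/(s(s+3.3)). The closed-loop characteristic equation is s² + (3.3 + 8.3·1.2)s + 8.3·28 = 0.
That is s² + 13.26s + 232.4 = 0, so ω_n = 15.24 rad/s and ζ = 13.26/(2·15.24) = 0.4349.

ζ = 0.435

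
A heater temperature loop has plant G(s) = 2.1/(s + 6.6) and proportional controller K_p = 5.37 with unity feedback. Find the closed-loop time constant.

τ = 0.0559 s

Closed-loop transfer function: T(s) = K_p·G(s)/(1 + K_p·G(s)) = 11.28/(s + 6.6 + 11.28) = 11.28/(s + 17.88).
Time constant τ = 1/17.88 = 0.0559 s.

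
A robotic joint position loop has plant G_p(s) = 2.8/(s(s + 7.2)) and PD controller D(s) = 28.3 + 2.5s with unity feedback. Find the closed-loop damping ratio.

Forward path: (28.3 + 2.5s)·2.8/(s(s+7.2)). The closed-loop characteristic equation is s² + (7.2 + 2.8·2.5)s + 2.8·28.3 = 0.
That is s² + 14.2s + 79.24 = 0, so ω_n = 8.902 rad/s and ζ = 14.2/(2·8.902) = 0.7976.

ζ = 0.798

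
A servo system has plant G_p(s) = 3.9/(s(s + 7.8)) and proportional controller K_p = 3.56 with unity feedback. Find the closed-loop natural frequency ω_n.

With unity feedback the closed-loop characteristic equation is s² + 7.8s + 3.56·3.9 = s² + 7.8s + 13.88 = 0.
Matching s² + 2ζω_n s + ω_n²: ω_n = √13.88 = 3.726 rad/s and 2ζω_n = 7.8, so ζ = 7.8/(2·3.726) = 1.05.

ω_n = 3.73 rad/s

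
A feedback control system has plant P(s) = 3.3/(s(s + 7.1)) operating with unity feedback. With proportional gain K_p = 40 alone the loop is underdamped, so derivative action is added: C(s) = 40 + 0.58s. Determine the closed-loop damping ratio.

ζ = 0.392

Forward path: (40 + 0.58s)·3.3/(s(s+7.1)). The closed-loop characteristic equation is s² + (7.1 + 3.3·0.58)s + 3.3·40 = 0.
That is s² + 9.014s + 132 = 0, so ω_n = 11.49 rad/s and ζ = 9.014/(2·11.49) = 0.3923.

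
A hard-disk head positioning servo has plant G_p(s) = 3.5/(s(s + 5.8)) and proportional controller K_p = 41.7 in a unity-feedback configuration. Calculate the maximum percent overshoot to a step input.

46%

The closed-loop denominator s² + 5.8s + 146 gives ω_n = √146 = 12.08 and ζ = 5.8/(2ω_n) = 0.24.
%OS = 100·exp(−πζ/√(1−ζ²)) = 100·exp(−π·0.24/√0.9424) = 46%.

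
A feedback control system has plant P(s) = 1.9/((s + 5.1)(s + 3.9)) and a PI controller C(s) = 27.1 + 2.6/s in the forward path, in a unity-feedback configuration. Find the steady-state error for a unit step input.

0

The open loop C(s)P(s) has a pole at the origin (type 1), so the static position error constant is infinite and e_ss = 1/(1+∞) = 0.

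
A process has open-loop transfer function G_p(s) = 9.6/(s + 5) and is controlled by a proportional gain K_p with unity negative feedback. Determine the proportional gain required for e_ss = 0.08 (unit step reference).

Steady-state error for a unit step on this type-0 loop is 1/(1 + K_p·G_p(0)).
G_p(0) = 1.92. Require 1/(1 + K_p·1.92) = 0.08, so 1 + 1.92·K_p = 12.5.
K_p = (12.5 − 1)/1.92 = 5.99.

K_p = 5.99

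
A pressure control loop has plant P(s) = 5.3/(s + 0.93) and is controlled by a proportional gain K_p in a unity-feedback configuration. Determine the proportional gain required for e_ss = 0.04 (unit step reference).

The loop is type 0, so e_ss(step) = 1/(1 + K_pos) with K_pos = K_p·P(0).
P(0) = 5.699. Require 1/(1 + K_p·5.699) = 0.04, so 1 + 5.699·K_p = 25.
K_p = (25 − 1)/5.699 = 4.21.

K_p = 4.21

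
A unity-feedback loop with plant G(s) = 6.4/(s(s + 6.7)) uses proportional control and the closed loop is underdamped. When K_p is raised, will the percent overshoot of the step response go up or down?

Characteristic equation s² + 6.7s + K_p·6.4 = 0: raising K_p raises ω_n while 2ζω_n = 6.7 is fixed, so ζ falls and overshoot grows.

increase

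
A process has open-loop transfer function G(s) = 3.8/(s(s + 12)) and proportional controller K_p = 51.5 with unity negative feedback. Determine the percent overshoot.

From 1 + K_pG(s) = 0: s² + 12s + 195.7 = 0 ⇒ ω_n = 13.99, ζ = 0.4289.
%OS = 100·exp(−πζ/√(1−ζ²)) = 100·exp(−π·0.4289/√0.816) = 22.5%.

22.5%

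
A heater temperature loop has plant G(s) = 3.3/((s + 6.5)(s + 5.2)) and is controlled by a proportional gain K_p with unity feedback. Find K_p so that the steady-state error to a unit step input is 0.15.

K_p = 58

For a type-0 loop with proportional control, e_ss = 1/(1 + K_p·G(0)).
G(0) = 0.09763. Require 1/(1 + K_p·0.09763) = 0.15, so 1 + 0.09763·K_p = 6.667.
K_p = (6.667 − 1)/0.09763 = 58.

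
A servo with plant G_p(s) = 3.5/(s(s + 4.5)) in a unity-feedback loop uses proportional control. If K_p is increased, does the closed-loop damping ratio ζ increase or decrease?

decrease

ζ = 4.5/(2√(3.5K_p)); increasing K_p raises the denominator, so ζ falls.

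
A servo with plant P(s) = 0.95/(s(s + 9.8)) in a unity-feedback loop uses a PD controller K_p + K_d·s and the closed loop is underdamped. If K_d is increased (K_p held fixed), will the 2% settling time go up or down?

decrease

Characteristic equation s² + (9.8 + 0.95K_d)s + 0.95K_p = 0: raising K_d increases ζω_n = (9.8+0.95K_d)/2 while the loop stays underdamped, so T_s ≈ 4/(ζω_n) decreases.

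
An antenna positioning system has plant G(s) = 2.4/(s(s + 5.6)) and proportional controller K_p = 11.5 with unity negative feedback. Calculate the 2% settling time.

From 1 + K_pG(s) = 0: s² + 5.6s + 27.6 = 0 ⇒ ω_n = 5.254, ζ = 0.533.
2% settling time T_s ≈ 4/(ζω_n) = 4/2.8 = 1.43 s.

T_s ≈ 1.43 s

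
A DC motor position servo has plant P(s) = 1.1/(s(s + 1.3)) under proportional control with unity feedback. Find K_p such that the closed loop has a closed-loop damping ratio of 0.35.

Closed-loop characteristic equation: s² + 1.3s + K_p·1.1 = 0.
So ω_n = √(1.1K_p) and 2ζω_n = 1.3, giving ζ = 1.3/(2√(1.1K_p)).
Setting ζ = 0.35: √(1.1K_p) = 1.3/(2·0.35) = 1.857, so K_p = 3.449/1.1 = 3.14.

K_p = 3.14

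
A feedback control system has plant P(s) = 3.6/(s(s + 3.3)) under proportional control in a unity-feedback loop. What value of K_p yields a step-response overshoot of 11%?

From %OS = 100·exp(−πζ/√(1−ζ²)) = 11%, ζ = −ln(0.11)/√(π²+ln²(0.11)) = 0.5749.
Characteristic equation s² + 3.3s + 3.6K_p = 0 gives ζ = 3.3/(2√(3.6K_p)).
Setting ζ = 0.5749: √(3.6K_p) = 3.3/(2·0.5749) = 2.87, so K_p = 8.238/3.6 = 2.29.

K_p = 2.29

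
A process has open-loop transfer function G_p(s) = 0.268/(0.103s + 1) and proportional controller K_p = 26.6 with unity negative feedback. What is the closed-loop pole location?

Closed loop: T(s) = K_p·G_p/(1+K_p·G_p) = 7.129/(0.103s + 1 + 7.129), with pole at s = −(1 + 7.129)/0.103 = −78.92.

s = -78.92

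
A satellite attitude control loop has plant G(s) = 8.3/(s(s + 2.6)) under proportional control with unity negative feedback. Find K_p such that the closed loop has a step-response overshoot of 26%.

From %OS = 100·exp(−πζ/√(1−ζ²)) = 26%, ζ = −ln(0.26)/√(π²+ln²(0.26)) = 0.3941.
Characteristic equation s² + 2.6s + 8.3K_p = 0 gives ζ = 2.6/(2√(8.3K_p)).
Setting ζ = 0.3941: √(8.3K_p) = 2.6/(2·0.3941) = 3.299, so K_p = 10.88/8.3 = 1.31.

K_p = 1.31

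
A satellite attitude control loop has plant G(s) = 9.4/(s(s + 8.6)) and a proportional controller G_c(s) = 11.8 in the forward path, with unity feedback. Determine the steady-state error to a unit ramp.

The loop has one pole at the origin (type 1). Velocity error constant K_v = lim_{s→0} s·G_c(s)G(s) = 11.8·9.4/8.6 = 12.9.
Steady-state error to a unit ramp: e_ss = 1/K_v = 0.0775.

0.0775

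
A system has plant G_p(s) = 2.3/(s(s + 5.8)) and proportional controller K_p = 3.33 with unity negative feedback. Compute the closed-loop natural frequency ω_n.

ω_n = 2.77 rad/s

1 + K_p·G_p(s) = 0 gives s² + 5.8s + 7.659 = 0.
Matching s² + 2ζω_n s + ω_n²: ω_n = √7.659 = 2.767 rad/s and 2ζω_n = 5.8, so ζ = 5.8/(2·2.767) = 1.05.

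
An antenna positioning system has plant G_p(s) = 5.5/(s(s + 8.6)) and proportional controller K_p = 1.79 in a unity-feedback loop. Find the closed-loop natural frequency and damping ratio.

The closed-loop denominator is s(s+8.6) + 1.79·5.5 = s² + 8.6s + 9.845.
Matching s² + 2ζω_n s + ω_n²: ω_n = √9.845 = 3.138 rad/s and 2ζω_n = 8.6, so ζ = 8.6/(2·3.138) = 1.37.

ω_n = 3.14 rad/s, ζ = 1.37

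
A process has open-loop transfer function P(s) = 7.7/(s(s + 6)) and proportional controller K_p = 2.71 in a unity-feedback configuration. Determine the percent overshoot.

6.48%

From 1 + K_pP(s) = 0: s² + 6s + 20.87 = 0 ⇒ ω_n = 4.568, ζ = 0.6567.
%OS = 100·exp(−πζ/√(1−ζ²)) = 100·exp(−π·0.6567/√0.5687) = 6.48%.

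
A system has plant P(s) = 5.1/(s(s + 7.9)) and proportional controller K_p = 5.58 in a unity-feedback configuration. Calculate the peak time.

Closed-loop characteristic equation: s² + 7.9s + 28.46 = 0, so ω_n = 5.335 rad/s and ζ = 7.9/(2·5.335) = 0.7404.
Damped frequency ω_d = ω_n√(1−ζ²) = 3.585 rad/s, so peak time T_p = π/ω_d = 0.876 s.

T_p = 0.876 s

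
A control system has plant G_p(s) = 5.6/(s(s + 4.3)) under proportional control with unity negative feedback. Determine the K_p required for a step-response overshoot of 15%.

K_p = 3.09

From %OS = 100·exp(−πζ/√(1−ζ²)) = 15%, ζ = −ln(0.15)/√(π²+ln²(0.15)) = 0.5169.
Characteristic equation s² + 4.3s + 5.6K_p = 0 gives ζ = 4.3/(2√(5.6K_p)).
Setting ζ = 0.5169: √(5.6K_p) = 4.3/(2·0.5169) = 4.159, so K_p = 17.3/5.6 = 3.09.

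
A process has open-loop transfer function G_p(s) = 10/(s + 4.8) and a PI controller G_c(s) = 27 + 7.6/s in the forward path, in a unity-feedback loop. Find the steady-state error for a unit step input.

The open loop G_c(s)G_p(s) has a pole at the origin (type 1), so the static position error constant is infinite and e_ss = 1/(1+∞) = 0.

0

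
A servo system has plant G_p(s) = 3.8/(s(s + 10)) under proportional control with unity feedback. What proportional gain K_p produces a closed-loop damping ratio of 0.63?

K_p = 16.6

Closed-loop characteristic equation: s² + 10s + K_p·3.8 = 0.
So ω_n = √(3.8K_p) and 2ζω_n = 10, giving ζ = 10/(2√(3.8K_p)).
Setting ζ = 0.63: √(3.8K_p) = 10/(2·0.63) = 7.937, so K_p = 62.99/3.8 = 16.6.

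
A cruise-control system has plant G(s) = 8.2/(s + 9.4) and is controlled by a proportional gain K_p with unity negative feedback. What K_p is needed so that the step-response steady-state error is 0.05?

K_p = 21.8

The loop is type 0, so e_ss(step) = 1/(1 + K_pos) with K_pos = K_p·G(0).
G(0) = 0.8723. Require 1/(1 + K_p·0.8723) = 0.05, so 1 + 0.8723·K_p = 20.
K_p = (20 − 1)/0.8723 = 21.8.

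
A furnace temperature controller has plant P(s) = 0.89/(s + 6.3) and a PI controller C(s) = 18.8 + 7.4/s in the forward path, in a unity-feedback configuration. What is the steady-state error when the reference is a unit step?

0

The open loop C(s)P(s) has a pole at the origin (type 1), so the static position error constant is infinite and e_ss = 1/(1+∞) = 0.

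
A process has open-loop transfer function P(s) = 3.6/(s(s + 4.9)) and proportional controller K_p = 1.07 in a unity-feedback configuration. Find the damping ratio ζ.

ζ = 1.25

With unity feedback the closed-loop characteristic equation is s² + 4.9s + 1.07·3.6 = s² + 4.9s + 3.852 = 0.
So ω_n² = 3.852 ⇒ ω_n = 1.963 rad/s, and ζ = 4.9/(2ω_n) = 1.25.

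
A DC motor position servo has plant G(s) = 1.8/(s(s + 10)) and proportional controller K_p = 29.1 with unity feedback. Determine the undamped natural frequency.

ω_n = 7.24 rad/s

The closed-loop denominator is s(s+10) + 29.1·1.8 = s² + 10s + 52.38.
Matching s² + 2ζω_n s + ω_n²: ω_n = √52.38 = 7.237 rad/s and 2ζω_n = 10, so ζ = 10/(2·7.237) = 0.691.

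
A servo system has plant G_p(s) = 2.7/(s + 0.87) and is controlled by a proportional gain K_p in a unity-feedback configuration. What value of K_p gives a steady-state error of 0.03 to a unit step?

K_p = 10.4

The loop is type 0, so e_ss(step) = 1/(1 + K_pos) with K_pos = K_p·G_p(0).
G_p(0) = 3.103. Require 1/(1 + K_p·3.103) = 0.03, so 1 + 3.103·K_p = 33.33.
K_p = (33.33 − 1)/3.103 = 10.4.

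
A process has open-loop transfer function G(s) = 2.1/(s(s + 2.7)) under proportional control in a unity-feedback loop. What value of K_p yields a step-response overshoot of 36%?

K_p = 9.07

From %OS = 100·exp(−πζ/√(1−ζ²)) = 36%, ζ = −ln(0.36)/√(π²+ln²(0.36)) = 0.3093.
Characteristic equation s² + 2.7s + 2.1K_p = 0 gives ζ = 2.7/(2√(2.1K_p)).
Setting ζ = 0.3093: √(2.1K_p) = 2.7/(2·0.3093) = 4.365, so K_p = 19.06/2.1 = 9.07.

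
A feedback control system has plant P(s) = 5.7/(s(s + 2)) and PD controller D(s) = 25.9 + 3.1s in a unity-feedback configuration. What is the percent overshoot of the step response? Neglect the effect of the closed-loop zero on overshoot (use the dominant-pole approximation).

Forward path: (25.9 + 3.1s)·5.7/(s(s+2)). The closed-loop characteristic equation is s² + (2 + 5.7·3.1)s + 5.7·25.9 = 0.
That is s² + 19.67s + 147.6 = 0, so ω_n = 12.15 rad/s and ζ = 19.67/(2·12.15) = 0.8094.
%OS = 100·exp(−πζ/√(1−ζ²)) = 1.32%.

1.32%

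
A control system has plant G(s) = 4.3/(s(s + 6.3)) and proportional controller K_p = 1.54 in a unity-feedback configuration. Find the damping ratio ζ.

1 + K_p·G(s) = 0 gives s² + 6.3s + 6.622 = 0.
So ω_n² = 6.622 ⇒ ω_n = 2.573 rad/s, and ζ = 6.3/(2ω_n) = 1.22.

ζ = 1.22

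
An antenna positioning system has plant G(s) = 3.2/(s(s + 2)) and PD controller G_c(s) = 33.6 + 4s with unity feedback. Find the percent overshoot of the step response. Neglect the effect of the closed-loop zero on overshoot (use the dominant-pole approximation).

4.07%

Forward path: (33.6 + 4s)·3.2/(s(s+2)). The closed-loop characteristic equation is s² + (2 + 3.2·4)s + 3.2·33.6 = 0.
That is s² + 14.8s + 107.5 = 0, so ω_n = 10.37 rad/s and ζ = 14.8/(2·10.37) = 0.7137.
%OS = 100·exp(−πζ/√(1−ζ²)) = 4.07%.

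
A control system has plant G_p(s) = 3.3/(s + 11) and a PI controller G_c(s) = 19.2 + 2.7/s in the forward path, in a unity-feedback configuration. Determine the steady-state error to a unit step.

The open loop G_c(s)G_p(s) has a pole at the origin (type 1), so the static position error constant is infinite and e_ss = 1/(1+∞) = 0.

0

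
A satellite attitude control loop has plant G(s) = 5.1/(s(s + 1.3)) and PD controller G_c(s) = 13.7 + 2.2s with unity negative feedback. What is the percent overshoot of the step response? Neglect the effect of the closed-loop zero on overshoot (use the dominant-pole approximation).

2.87%

Forward path: (13.7 + 2.2s)·5.1/(s(s+1.3)). The closed-loop characteristic equation is s² + (1.3 + 5.1·2.2)s + 5.1·13.7 = 0.
That is s² + 12.52s + 69.87 = 0, so ω_n = 8.359 rad/s and ζ = 12.52/(2·8.359) = 0.7489.
%OS = 100·exp(−πζ/√(1−ζ²)) = 2.87%.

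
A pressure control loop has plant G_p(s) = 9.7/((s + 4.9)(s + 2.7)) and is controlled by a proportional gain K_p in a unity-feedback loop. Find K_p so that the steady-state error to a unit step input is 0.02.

The loop is type 0, so e_ss(step) = 1/(1 + K_pos) with K_pos = K_p·G_p(0).
G_p(0) = 0.7332. Require 1/(1 + K_p·0.7332) = 0.02, so 1 + 0.7332·K_p = 50.
K_p = (50 − 1)/0.7332 = 66.8.

K_p = 66.8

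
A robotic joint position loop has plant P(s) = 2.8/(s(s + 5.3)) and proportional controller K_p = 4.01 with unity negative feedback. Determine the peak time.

Closed-loop characteristic equation: s² + 5.3s + 11.23 = 0, so ω_n = 3.351 rad/s and ζ = 5.3/(2·3.351) = 0.7909.
Damped frequency ω_d = ω_n√(1−ζ²) = 2.051 rad/s, so peak time T_p = π/ω_d = 1.53 s.

T_p = 1.53 s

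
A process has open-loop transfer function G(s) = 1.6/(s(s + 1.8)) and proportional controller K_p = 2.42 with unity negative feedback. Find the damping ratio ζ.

With unity feedback the closed-loop characteristic equation is s² + 1.8s + 2.42·1.6 = s² + 1.8s + 3.872 = 0.
So ω_n² = 3.872 ⇒ ω_n = 1.968 rad/s, and ζ = 1.8/(2ω_n) = 0.457.

ζ = 0.457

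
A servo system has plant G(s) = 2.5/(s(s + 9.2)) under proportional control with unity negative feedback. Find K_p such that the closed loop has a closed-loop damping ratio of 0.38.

K_p = 58.6

Closed-loop characteristic equation: s² + 9.2s + K_p·2.5 = 0.
So ω_n = √(2.5K_p) and 2ζω_n = 9.2, giving ζ = 9.2/(2√(2.5K_p)).
Setting ζ = 0.38: √(2.5K_p) = 9.2/(2·0.38) = 12.11, so K_p = 146.5/2.5 = 58.6.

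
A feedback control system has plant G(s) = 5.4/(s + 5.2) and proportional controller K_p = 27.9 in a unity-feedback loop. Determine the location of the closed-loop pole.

s = -155.9

Closed-loop transfer function: T(s) = K_p·G(s)/(1 + K_p·G(s)) = 150.7/(s + 5.2 + 150.7) = 150.7/(s + 155.9).
The closed-loop pole is at s = −155.9.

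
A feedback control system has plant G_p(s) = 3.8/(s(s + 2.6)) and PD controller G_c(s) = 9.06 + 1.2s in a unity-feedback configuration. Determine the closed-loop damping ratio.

Forward path: (9.06 + 1.2s)·3.8/(s(s+2.6)). The closed-loop characteristic equation is s² + (2.6 + 3.8·1.2)s + 3.8·9.06 = 0.
That is s² + 7.16s + 34.43 = 0, so ω_n = 5.868 rad/s and ζ = 7.16/(2·5.868) = 0.6101.

ζ = 0.61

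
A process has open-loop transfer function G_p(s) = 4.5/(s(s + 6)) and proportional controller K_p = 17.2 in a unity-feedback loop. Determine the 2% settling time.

T_s ≈ 1.33 s

The closed-loop denominator s² + 6s + 77.4 gives ω_n = √77.4 = 8.798 and ζ = 6/(2ω_n) = 0.341.
2% settling time T_s ≈ 4/(ζω_n) = 4/3 = 1.33 s.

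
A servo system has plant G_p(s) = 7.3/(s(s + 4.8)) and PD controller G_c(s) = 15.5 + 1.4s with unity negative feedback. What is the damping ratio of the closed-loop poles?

Forward path: (15.5 + 1.4s)·7.3/(s(s+4.8)). The closed-loop characteristic equation is s² + (4.8 + 7.3·1.4)s + 7.3·15.5 = 0.
That is s² + 15.02s + 113.1 = 0, so ω_n = 10.64 rad/s and ζ = 15.02/(2·10.64) = 0.706.

ζ = 0.706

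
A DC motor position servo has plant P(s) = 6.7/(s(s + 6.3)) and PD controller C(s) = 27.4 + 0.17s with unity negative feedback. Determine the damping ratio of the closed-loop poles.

ζ = 0.275

Forward path: (27.4 + 0.17s)·6.7/(s(s+6.3)). The closed-loop characteristic equation is s² + (6.3 + 6.7·0.17)s + 6.7·27.4 = 0.
That is s² + 7.439s + 183.6 = 0, so ω_n = 13.55 rad/s and ζ = 7.439/(2·13.55) = 0.2745.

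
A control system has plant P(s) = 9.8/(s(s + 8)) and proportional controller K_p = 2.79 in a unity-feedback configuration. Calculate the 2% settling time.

The closed-loop denominator s² + 8s + 27.34 gives ω_n = √27.34 = 5.229 and ζ = 8/(2ω_n) = 0.765.
2% settling time T_s ≈ 4/(ζω_n) = 4/4 = 1 s.

T_s ≈ 1 s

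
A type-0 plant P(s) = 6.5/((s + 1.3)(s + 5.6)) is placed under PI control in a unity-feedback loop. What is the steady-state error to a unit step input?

0

The PI controller's integrator makes the forward path type 1, so e_ss to a step is zero.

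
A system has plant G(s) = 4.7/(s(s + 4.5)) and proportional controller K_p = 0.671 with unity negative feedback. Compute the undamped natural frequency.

ω_n = 1.78 rad/s

The closed-loop denominator is s(s+4.5) + 0.671·4.7 = s² + 4.5s + 3.154.
So ω_n² = 3.154 ⇒ ω_n = 1.776 rad/s, and ζ = 4.5/(2ω_n) = 1.27.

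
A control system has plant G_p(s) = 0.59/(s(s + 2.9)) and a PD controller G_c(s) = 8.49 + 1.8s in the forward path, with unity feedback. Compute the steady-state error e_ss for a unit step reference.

The open loop G_c(s)G_p(s) has a pole at the origin (type 1), so the static position error constant is infinite and e_ss = 1/(1+∞) = 0.

0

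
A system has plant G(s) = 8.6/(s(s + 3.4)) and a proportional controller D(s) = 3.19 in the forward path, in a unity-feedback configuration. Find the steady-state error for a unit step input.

0

The open loop D(s)G(s) has a pole at the origin (type 1), so the static position error constant is infinite and e_ss = 1/(1+∞) = 0.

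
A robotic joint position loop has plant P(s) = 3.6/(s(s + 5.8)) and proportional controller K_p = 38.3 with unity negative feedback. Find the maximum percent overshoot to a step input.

44.9%

Closed-loop characteristic equation: s² + 5.8s + 137.9 = 0, so ω_n = 11.74 rad/s and ζ = 5.8/(2·11.74) = 0.247.
%OS = 100·exp(−πζ/√(1−ζ²)) = 100·exp(−π·0.247/√0.939) = 44.9%.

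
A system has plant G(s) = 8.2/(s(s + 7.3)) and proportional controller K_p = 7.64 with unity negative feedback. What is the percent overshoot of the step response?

From 1 + K_pG(s) = 0: s² + 7.3s + 62.65 = 0 ⇒ ω_n = 7.915, ζ = 0.4611.
%OS = 100·exp(−πζ/√(1−ζ²)) = 100·exp(−π·0.4611/√0.7873) = 19.5%.

19.5%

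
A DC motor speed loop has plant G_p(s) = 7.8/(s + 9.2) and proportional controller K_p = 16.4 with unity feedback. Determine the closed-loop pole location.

s = -137.1

Closed-loop transfer function: T(s) = K_p·G_p(s)/(1 + K_p·G_p(s)) = 127.9/(s + 9.2 + 127.9) = 127.9/(s + 137.1).
The closed-loop pole is at s = −137.1.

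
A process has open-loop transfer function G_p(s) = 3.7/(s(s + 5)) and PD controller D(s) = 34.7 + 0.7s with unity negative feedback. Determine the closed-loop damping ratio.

Forward path: (34.7 + 0.7s)·3.7/(s(s+5)). The closed-loop characteristic equation is s² + (5 + 3.7·0.7)s + 3.7·34.7 = 0.
That is s² + 7.59s + 128.4 = 0, so ω_n = 11.33 rad/s and ζ = 7.59/(2·11.33) = 0.3349.

ζ = 0.335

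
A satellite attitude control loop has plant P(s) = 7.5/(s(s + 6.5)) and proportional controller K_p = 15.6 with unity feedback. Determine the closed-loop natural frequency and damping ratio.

ω_n = 10.8 rad/s, ζ = 0.3

The closed-loop denominator is s(s+6.5) + 15.6·7.5 = s² + 6.5s + 117.
Matching s² + 2ζω_n s + ω_n²: ω_n = √117 = 10.82 rad/s and 2ζω_n = 6.5, so ζ = 6.5/(2·10.82) = 0.3.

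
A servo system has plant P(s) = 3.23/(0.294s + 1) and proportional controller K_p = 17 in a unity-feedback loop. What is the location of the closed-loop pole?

Closed loop: T(s) = K_p·P/(1+K_p·P) = 54.91/(0.294s + 1 + 54.91), with pole at s = −(1 + 54.91)/0.294 = −190.2.

s = -190.2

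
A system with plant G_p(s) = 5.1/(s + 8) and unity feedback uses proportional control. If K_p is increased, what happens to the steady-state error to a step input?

The position error constant K_pos = K_p·G_p(0) grows with K_p, and e_ss = 1/(1+K_pos) falls.

decrease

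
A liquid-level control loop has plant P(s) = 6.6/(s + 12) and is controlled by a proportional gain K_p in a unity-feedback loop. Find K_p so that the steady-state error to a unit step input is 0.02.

The loop is type 0, so e_ss(step) = 1/(1 + K_pos) with K_pos = K_p·P(0).
P(0) = 0.55. Require 1/(1 + K_p·0.55) = 0.02, so 1 + 0.55·K_p = 50.
K_p = (50 − 1)/0.55 = 89.1.

K_p = 89.1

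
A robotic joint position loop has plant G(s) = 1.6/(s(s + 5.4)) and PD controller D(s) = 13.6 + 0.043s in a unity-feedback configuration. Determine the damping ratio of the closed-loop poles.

Forward path: (13.6 + 0.043s)·1.6/(s(s+5.4)). The closed-loop characteristic equation is s² + (5.4 + 1.6·0.043)s + 1.6·13.6 = 0.
That is s² + 5.469s + 21.76 = 0, so ω_n = 4.665 rad/s and ζ = 5.469/(2·4.665) = 0.5862.

ζ = 0.586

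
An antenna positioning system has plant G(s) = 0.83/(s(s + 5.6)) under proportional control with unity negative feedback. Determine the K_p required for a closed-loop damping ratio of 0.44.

K_p = 48.8

Closed-loop characteristic equation: s² + 5.6s + K_p·0.83 = 0.
So ω_n = √(0.83K_p) and 2ζω_n = 5.6, giving ζ = 5.6/(2√(0.83K_p)).
Setting ζ = 0.44: √(0.83K_p) = 5.6/(2·0.44) = 6.364, so K_p = 40.5/0.83 = 48.8.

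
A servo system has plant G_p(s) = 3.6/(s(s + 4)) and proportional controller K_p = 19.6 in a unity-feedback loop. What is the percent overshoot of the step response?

Closed-loop characteristic equation: s² + 4s + 70.56 = 0, so ω_n = 8.4 rad/s and ζ = 4/(2·8.4) = 0.2381.
%OS = 100·exp(−πζ/√(1−ζ²)) = 100·exp(−π·0.2381/√0.9433) = 46.3%.

46.3%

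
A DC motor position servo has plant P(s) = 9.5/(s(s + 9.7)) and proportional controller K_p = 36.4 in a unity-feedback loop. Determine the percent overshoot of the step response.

42.8%

The closed-loop denominator s² + 9.7s + 345.8 gives ω_n = √345.8 = 18.6 and ζ = 9.7/(2ω_n) = 0.2608.
%OS = 100·exp(−πζ/√(1−ζ²)) = 100·exp(−π·0.2608/√0.932) = 42.8%.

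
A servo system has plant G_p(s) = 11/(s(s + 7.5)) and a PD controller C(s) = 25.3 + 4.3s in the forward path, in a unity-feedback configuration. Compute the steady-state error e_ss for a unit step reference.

0

The open loop C(s)G_p(s) has a pole at the origin (type 1), so the static position error constant is infinite and e_ss = 1/(1+∞) = 0.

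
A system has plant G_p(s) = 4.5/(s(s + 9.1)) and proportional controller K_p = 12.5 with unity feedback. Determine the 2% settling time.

The closed-loop denominator s² + 9.1s + 56.25 gives ω_n = √56.25 = 7.5 and ζ = 9.1/(2ω_n) = 0.6067.
2% settling time T_s ≈ 4/(ζω_n) = 4/4.55 = 0.879 s.

T_s ≈ 0.879 s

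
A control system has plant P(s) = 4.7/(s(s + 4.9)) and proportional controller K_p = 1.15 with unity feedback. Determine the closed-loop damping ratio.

1 + K_p·P(s) = 0 gives s² + 4.9s + 5.405 = 0.
So ω_n² = 5.405 ⇒ ω_n = 2.325 rad/s, and ζ = 4.9/(2ω_n) = 1.05.

ζ = 1.05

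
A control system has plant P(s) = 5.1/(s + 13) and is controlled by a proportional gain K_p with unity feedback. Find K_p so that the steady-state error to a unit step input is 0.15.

K_p = 14.4

The loop is type 0, so e_ss(step) = 1/(1 + K_pos) with K_pos = K_p·P(0).
P(0) = 0.3923. Require 1/(1 + K_p·0.3923) = 0.15, so 1 + 0.3923·K_p = 6.667.
K_p = (6.667 − 1)/0.3923 = 14.4.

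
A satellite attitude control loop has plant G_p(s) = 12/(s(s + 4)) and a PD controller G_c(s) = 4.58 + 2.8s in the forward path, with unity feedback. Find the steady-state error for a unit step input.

0

The open loop G_c(s)G_p(s) has a pole at the origin (type 1), so the static position error constant is infinite and e_ss = 1/(1+∞) = 0.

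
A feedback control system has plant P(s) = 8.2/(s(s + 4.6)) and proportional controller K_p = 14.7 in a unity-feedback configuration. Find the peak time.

The closed-loop denominator s² + 4.6s + 120.5 gives ω_n = √120.5 = 10.98 and ζ = 4.6/(2ω_n) = 0.2095.
Damped frequency ω_d = ω_n√(1−ζ²) = 10.74 rad/s, so peak time T_p = π/ω_d = 0.293 s.

T_p = 0.293 s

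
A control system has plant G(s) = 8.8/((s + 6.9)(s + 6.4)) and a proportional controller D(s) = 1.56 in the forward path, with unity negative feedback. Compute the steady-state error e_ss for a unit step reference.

The loop is type 0. Static position error constant K_pos = D(0)·G(0) = 1.56·0.1993 = 0.3109.
Steady-state error to a unit step: e_ss = 1/(1+K_pos) = 1/1.311 = 0.763.

0.763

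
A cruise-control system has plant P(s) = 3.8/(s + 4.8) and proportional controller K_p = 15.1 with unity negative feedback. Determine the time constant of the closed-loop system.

Closed-loop transfer function: T(s) = K_p·P(s)/(1 + K_p·P(s)) = 57.38/(s + 4.8 + 57.38) = 57.38/(s + 62.18).
Time constant τ = 1/62.18 = 0.0161 s.

τ = 0.0161 s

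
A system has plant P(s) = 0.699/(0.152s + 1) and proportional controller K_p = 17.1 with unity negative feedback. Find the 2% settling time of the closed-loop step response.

T_s ≈ 0.0469 s

Closed loop: T(s) = K_p·P/(1+K_p·P) = 11.95/(0.152s + 1 + 11.95), with pole at s = −(1 + 11.95)/0.152 = −85.22.
τ = 1/85.22 = 0.01173 s, so 2% settling time ≈ 4τ = 0.0469 s.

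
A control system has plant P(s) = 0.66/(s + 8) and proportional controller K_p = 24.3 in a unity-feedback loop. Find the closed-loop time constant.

Closed-loop transfer function: T(s) = K_p·P(s)/(1 + K_p·P(s)) = 16.04/(s + 8 + 16.04) = 16.04/(s + 24.04).
Time constant τ = 1/24.04 = 0.0416 s.

τ = 0.0416 s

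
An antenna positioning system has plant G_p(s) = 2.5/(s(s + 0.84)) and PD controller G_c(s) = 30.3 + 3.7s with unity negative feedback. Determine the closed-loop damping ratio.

ζ = 0.58

Forward path: (30.3 + 3.7s)·2.5/(s(s+0.84)). The closed-loop characteristic equation is s² + (0.84 + 2.5·3.7)s + 2.5·30.3 = 0.
That is s² + 10.09s + 75.75 = 0, so ω_n = 8.703 rad/s and ζ = 10.09/(2·8.703) = 0.5797.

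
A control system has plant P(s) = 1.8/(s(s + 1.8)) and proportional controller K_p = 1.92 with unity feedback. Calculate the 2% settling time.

From 1 + K_pP(s) = 0: s² + 1.8s + 3.456 = 0 ⇒ ω_n = 1.859, ζ = 0.4841.
2% settling time T_s ≈ 4/(ζω_n) = 4/0.9 = 4.44 s.

T_s ≈ 4.44 s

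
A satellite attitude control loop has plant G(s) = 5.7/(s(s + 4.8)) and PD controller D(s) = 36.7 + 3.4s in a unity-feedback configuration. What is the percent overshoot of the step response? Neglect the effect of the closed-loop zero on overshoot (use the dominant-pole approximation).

0.836%

Forward path: (36.7 + 3.4s)·5.7/(s(s+4.8)). The closed-loop characteristic equation is s² + (4.8 + 5.7·3.4)s + 5.7·36.7 = 0.
That is s² + 24.18s + 209.2 = 0, so ω_n = 14.46 rad/s and ζ = 24.18/(2·14.46) = 0.8359.
%OS = 100·exp(−πζ/√(1−ζ²)) = 0.836%.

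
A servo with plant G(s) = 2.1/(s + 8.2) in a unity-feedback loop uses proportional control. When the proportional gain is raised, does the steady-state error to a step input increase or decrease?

The position error constant K_pos = K_p·G(0) grows with K_p, and e_ss = 1/(1+K_pos) falls.

decrease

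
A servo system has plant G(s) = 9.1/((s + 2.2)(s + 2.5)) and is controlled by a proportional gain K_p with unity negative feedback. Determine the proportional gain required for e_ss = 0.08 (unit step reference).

For a type-0 loop with proportional control, e_ss = 1/(1 + K_p·G(0)).
G(0) = 1.655. Require 1/(1 + K_p·1.655) = 0.08, so 1 + 1.655·K_p = 12.5.
K_p = (12.5 − 1)/1.655 = 6.95.

K_p = 6.95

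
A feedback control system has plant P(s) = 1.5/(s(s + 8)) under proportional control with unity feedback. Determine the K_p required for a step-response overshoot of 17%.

K_p = 44.2

From %OS = 100·exp(−πζ/√(1−ζ²)) = 17%, ζ = −ln(0.17)/√(π²+ln²(0.17)) = 0.4913.
Characteristic equation s² + 8s + 1.5K_p = 0 gives ζ = 8/(2√(1.5K_p)).
Setting ζ = 0.4913: √(1.5K_p) = 8/(2·0.4913) = 8.142, so K_p = 66.29/1.5 = 44.2.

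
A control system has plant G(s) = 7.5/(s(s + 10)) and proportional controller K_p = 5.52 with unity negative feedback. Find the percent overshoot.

2.07%

The closed-loop denominator s² + 10s + 41.4 gives ω_n = √41.4 = 6.434 and ζ = 10/(2ω_n) = 0.7771.
%OS = 100·exp(−πζ/√(1−ζ²)) = 100·exp(−π·0.7771/√0.3961) = 2.07%.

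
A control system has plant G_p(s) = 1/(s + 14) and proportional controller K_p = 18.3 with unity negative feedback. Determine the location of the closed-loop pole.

s = -32.3

Closed-loop transfer function: T(s) = K_p·G_p(s)/(1 + K_p·G_p(s)) = 18.3/(s + 14 + 18.3) = 18.3/(s + 32.3).
The closed-loop pole is at s = −32.3.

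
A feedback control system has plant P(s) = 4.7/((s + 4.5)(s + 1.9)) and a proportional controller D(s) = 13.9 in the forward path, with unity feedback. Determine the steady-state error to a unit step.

0.116

The loop is type 0. Static position error constant K_pos = D(0)·P(0) = 13.9·0.5497 = 7.641.
Steady-state error to a unit step: e_ss = 1/(1+K_pos) = 1/8.641 = 0.116.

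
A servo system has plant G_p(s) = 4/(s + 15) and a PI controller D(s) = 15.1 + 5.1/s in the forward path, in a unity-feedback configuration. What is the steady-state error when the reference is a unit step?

0

The open loop D(s)G_p(s) has a pole at the origin (type 1), so the static position error constant is infinite and e_ss = 1/(1+∞) = 0.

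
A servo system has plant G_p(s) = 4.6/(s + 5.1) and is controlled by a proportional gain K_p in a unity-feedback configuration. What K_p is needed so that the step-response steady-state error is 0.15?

K_p = 6.28

The loop is type 0, so e_ss(step) = 1/(1 + K_pos) with K_pos = K_p·G_p(0).
G_p(0) = 0.902. Require 1/(1 + K_p·0.902) = 0.15, so 1 + 0.902·K_p = 6.667.
K_p = (6.667 − 1)/0.902 = 6.28.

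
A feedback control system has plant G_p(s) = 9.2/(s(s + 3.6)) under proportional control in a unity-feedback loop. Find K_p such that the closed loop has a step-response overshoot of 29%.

From %OS = 100·exp(−πζ/√(1−ζ²)) = 29%, ζ = −ln(0.29)/√(π²+ln²(0.29)) = 0.3666.
Characteristic equation s² + 3.6s + 9.2K_p = 0 gives ζ = 3.6/(2√(9.2K_p)).
Setting ζ = 0.3666: √(9.2K_p) = 3.6/(2·0.3666) = 4.91, so K_p = 24.11/9.2 = 2.62.

K_p = 2.62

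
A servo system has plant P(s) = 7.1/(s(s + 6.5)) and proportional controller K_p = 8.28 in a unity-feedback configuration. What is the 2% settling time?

T_s ≈ 1.23 s

Closed-loop characteristic equation: s² + 6.5s + 58.79 = 0, so ω_n = 7.667 rad/s and ζ = 6.5/(2·7.667) = 0.4239.
2% settling time T_s ≈ 4/(ζω_n) = 4/3.25 = 1.23 s.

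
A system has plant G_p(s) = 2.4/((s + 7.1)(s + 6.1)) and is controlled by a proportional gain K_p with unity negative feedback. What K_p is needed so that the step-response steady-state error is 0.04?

K_p = 433

Steady-state error for a unit step on this type-0 loop is 1/(1 + K_p·G_p(0)).
G_p(0) = 0.05541. Require 1/(1 + K_p·0.05541) = 0.04, so 1 + 0.05541·K_p = 25.
K_p = (25 − 1)/0.05541 = 433.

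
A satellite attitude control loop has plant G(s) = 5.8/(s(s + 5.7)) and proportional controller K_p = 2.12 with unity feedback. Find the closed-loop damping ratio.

With unity feedback the closed-loop characteristic equation is s² + 5.7s + 2.12·5.8 = s² + 5.7s + 12.3 = 0.
So ω_n² = 12.3 ⇒ ω_n = 3.507 rad/s, and ζ = 5.7/(2ω_n) = 0.813.

ζ = 0.813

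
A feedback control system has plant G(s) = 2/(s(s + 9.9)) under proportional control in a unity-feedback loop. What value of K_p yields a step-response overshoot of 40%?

From %OS = 100·exp(−πζ/√(1−ζ²)) = 40%, ζ = −ln(0.4)/√(π²+ln²(0.4)) = 0.28.
Characteristic equation s² + 9.9s + 2K_p = 0 gives ζ = 9.9/(2√(2K_p)).
Setting ζ = 0.28: √(2K_p) = 9.9/(2·0.28) = 17.68, so K_p = 312.5/2 = 156.

K_p = 156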